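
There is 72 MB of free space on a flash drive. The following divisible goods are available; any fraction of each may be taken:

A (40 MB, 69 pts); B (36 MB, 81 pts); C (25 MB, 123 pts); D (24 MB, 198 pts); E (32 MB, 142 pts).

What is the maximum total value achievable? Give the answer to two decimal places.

423.06

Take in order of value per unit:
- D (198/24 per unit): all 24 → value 198, running total 198.00
- C (123/25 per unit): all 25 → value 123, running total 321.00
- E (142/32 per unit): 23 of 32 → value 23×142/32 = 102.0625, running total 423.06
Total 423.06.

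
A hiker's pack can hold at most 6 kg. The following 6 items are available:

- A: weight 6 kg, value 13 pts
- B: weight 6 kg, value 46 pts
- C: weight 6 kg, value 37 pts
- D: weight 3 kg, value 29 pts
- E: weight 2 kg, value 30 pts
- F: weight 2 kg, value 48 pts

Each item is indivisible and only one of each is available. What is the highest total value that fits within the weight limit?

78 pts

This is a 0/1 knapsack; check combinations near the capacity.
- E+F: weight 2+2=4, value 30+48=78
- D+F: weight 3+2=5, value 29+48=77
- D+E: weight 3+2=5, value 29+30=59
Best: 78 pts.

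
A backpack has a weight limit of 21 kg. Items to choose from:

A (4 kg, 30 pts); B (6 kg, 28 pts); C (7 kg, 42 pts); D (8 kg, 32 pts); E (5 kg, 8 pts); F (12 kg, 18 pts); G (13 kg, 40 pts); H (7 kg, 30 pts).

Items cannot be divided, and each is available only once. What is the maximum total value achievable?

This is a 0/1 knapsack; check combinations near the capacity.
- A+C+D: weight 4+7+8=19, value 30+42+32=104
- A+C+H: weight 4+7+7=18, value 30+42+30=102
- B+C+D: weight 6+7+8=21, value 28+42+32=102
Best: 104 pts.

104 pts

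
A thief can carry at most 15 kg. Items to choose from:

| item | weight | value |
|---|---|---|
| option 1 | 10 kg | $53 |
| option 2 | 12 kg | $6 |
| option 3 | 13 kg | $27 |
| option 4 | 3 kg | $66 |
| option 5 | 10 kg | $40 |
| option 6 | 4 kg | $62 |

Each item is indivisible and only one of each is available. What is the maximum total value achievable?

Check high-value combinations within 15 kg:
- option 4+option 6: weight 3+4=7, value 66+62=128
- option 1+option 4: weight 10+3=13, value 53+66=119
- option 1+option 6: weight 10+4=14, value 53+62=115
Best: $128.

$128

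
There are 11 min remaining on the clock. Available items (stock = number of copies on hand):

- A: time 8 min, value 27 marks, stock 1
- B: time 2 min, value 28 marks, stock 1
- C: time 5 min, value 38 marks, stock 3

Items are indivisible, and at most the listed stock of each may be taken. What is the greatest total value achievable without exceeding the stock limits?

Top feasible selections:
- 2×C: time 10, value 76
- 1×B + 1×C: time 7, value 66
Best: 76 marks.

76 marks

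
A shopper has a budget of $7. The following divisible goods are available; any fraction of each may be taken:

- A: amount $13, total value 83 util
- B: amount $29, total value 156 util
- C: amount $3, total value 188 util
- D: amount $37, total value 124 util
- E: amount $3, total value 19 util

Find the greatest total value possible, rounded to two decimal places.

Take in order of value per unit:
- C (188/3 per unit): all 3 → value 188, running total 188.00
- A (83/13 per unit): 4 of 13 → value 4×83/13 = 25.5385, running total 213.54
Total 213.54.

213.54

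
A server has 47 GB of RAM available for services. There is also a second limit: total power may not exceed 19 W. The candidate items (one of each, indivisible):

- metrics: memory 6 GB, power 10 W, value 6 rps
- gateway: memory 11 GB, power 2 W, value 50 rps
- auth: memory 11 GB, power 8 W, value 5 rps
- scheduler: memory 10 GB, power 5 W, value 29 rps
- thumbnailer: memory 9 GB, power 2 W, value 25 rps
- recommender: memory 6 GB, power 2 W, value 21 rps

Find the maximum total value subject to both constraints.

Feasible sets respecting both limits:
- gateway+auth+scheduler+thumbnailer+recommender: memory 47, power 19, value 130
- gateway+scheduler+thumbnailer+recommender: memory 36, power 11, value 125
- metrics+gateway+scheduler+thumbnailer: memory 36, power 19, value 110
- gateway+auth+scheduler+thumbnailer: memory 41, power 17, value 109
Best: 130 rps.

130 rps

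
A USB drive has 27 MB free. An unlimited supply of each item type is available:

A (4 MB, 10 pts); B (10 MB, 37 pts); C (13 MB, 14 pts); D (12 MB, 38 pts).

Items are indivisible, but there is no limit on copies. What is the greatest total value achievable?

Best value-per-unit is B at 37/10; filling with it alone gives 2×37 = 74.
Optimal mix: 1×A + 1×B + 1×D → size 26, value 85.

85 pts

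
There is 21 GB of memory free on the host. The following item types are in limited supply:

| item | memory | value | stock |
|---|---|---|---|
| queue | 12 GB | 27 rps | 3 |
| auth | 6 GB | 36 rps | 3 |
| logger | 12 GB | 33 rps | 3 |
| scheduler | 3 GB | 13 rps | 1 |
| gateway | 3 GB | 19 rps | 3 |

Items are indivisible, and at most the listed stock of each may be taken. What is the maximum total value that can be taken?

Top feasible selections:
- 2×auth + 3×gateway: memory 21, value 129
- 3×auth + 1×gateway: memory 21, value 127
Best: 129 rps.

129 rps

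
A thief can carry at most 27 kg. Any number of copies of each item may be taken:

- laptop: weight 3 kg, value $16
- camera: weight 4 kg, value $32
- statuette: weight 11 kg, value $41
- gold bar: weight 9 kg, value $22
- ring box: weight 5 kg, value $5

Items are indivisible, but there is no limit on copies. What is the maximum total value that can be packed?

Best value-per-unit is camera at 32/4; filling with it alone gives 6×32 = 192.
Optimal mix: 1×laptop + 6×camera → weight 27, value 208.

$208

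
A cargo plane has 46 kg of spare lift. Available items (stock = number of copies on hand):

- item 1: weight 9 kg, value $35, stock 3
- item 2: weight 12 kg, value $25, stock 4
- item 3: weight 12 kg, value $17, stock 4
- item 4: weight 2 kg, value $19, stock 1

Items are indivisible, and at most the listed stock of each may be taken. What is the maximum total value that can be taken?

Top feasible selections:
- 3×item 1 + 1×item 2 + 1×item 4: weight 41, value 149
- 3×item 1 + 1×item 3 + 1×item 4: weight 41, value 141
- 2×item 1 + 2×item 2 + 1×item 4: weight 44, value 139
- 2×item 1 + 1×item 2 + 1×item 3 + 1×item 4: weight 44, value 131
Best: $149.

$149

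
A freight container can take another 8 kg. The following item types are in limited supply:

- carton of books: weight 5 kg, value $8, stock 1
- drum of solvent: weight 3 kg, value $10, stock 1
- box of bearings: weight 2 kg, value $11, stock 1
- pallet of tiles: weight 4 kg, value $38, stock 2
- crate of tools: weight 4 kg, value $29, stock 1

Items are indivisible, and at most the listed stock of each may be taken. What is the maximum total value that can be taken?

Best selections within weight 8 and stock limits:
- 2×pallet of tiles: weight 8, value 76
- 1×pallet of tiles + 1×crate of tools: weight 8, value 67
- 1×box of bearings + 1×pallet of tiles: weight 6, value 49
- 1×drum of solvent + 1×pallet of tiles: weight 7, value 48
Best: $76.

$76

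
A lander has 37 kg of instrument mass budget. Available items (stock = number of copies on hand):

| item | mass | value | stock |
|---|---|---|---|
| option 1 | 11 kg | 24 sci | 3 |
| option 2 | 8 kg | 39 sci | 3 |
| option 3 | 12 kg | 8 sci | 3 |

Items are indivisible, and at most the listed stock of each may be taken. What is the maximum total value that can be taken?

141 sci

Top feasible selections:
- 1×option 1 + 3×option 2: mass 35, value 141
- 3×option 2 + 1×option 3: mass 36, value 125
Best: 141 sci.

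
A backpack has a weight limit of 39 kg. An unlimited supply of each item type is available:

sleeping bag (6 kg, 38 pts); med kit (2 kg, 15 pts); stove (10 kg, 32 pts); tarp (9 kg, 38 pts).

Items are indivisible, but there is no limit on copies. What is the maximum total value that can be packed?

Best value-per-unit is med kit at 15/2, and filling with it alone uses weight 19×2=38. No mix of the others beats 19×15 = 285.

285 pts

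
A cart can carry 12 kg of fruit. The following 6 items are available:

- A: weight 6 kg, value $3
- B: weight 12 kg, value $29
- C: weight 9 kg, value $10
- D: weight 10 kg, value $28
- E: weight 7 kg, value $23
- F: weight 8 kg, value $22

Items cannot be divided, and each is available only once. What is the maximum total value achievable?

Check high-value combinations within 12 kg:
- B: weight 12, value 29
- D: weight 10, value 28
- E: weight 7, value 23
- F: weight 8, value 22
Best: $29.

$29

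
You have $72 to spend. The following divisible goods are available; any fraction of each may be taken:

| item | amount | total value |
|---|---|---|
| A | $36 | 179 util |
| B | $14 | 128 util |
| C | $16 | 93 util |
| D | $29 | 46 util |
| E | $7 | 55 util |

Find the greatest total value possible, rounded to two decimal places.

Take in order of value per unit:
- B (128/14 per unit): all 14 → value 128, running total 128.00
- E (55/7 per unit): all 7 → value 55, running total 183.00
- C (93/16 per unit): all 16 → value 93, running total 276.00
- A (179/36 per unit): 35 of 36 → value 35×179/36 = 174.0278, running total 450.03
Total 450.03.

450.03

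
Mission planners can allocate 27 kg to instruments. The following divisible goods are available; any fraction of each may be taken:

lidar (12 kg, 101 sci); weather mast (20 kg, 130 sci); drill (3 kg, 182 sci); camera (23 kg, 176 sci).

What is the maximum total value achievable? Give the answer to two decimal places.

Take in order of value per unit:
- drill (182/3 per unit): all 3 → value 182, running total 182.00
- lidar (101/12 per unit): all 12 → value 101, running total 283.00
- camera (176/23 per unit): 12 of 23 → value 12×176/23 = 91.8261, running total 374.83
Total 374.83.

374.83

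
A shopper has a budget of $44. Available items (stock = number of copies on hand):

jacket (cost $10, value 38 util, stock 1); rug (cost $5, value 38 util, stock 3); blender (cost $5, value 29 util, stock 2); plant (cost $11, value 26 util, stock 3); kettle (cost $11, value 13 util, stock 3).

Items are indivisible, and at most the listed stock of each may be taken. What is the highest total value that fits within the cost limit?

Top feasible selections:
- 1×jacket + 3×rug + 2×blender: cost 35, value 210
- 1×jacket + 3×rug + 1×blender + 1×plant: cost 41, value 207
Best: 210 util.

210 util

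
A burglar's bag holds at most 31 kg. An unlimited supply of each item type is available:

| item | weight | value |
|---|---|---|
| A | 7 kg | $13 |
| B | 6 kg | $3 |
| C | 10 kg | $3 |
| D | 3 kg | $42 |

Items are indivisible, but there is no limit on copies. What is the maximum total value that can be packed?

Best value-per-unit is D at 42/3, and filling with it alone uses weight 10×3=30. No mix of the others beats 10×42 = 420.

$420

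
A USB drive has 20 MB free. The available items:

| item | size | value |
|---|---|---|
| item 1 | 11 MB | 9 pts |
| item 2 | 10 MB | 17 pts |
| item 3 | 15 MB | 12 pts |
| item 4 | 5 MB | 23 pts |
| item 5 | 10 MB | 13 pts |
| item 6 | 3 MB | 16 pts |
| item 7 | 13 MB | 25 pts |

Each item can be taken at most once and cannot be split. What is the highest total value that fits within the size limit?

56 pts

Check high-value combinations within 20 MB:
- item 2+item 4+item 6: size 10+5+3=18, value 17+23+16=56
- item 4+item 5+item 6: size 5+10+3=18, value 23+13+16=52
- item 4+item 7: size 5+13=18, value 23+25=48
- item 1+item 4+item 6: size 11+5+3=19, value 9+23+16=48
- item 6+item 7: size 3+13=16, value 16+25=41
Best: 56 pts.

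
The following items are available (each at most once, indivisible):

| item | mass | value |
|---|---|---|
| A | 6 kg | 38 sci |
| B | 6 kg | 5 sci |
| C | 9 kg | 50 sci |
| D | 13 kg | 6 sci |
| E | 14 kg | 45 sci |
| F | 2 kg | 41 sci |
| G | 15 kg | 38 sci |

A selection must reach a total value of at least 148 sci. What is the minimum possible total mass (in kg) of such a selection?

31

Subsets with value ≥ 148, sorted by total mass:
- A+C+E+F: mass 31, value 174
- A+C+F+G: mass 32, value 167
Minimum mass: 31 kg.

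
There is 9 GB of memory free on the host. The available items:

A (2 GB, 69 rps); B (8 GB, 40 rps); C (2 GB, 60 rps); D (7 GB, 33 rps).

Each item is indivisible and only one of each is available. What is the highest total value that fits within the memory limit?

Check high-value combinations within 9 GB:
- A+C: memory 2+2=4, value 69+60=129
- A+D: memory 2+7=9, value 69+33=102
- C+D: memory 2+7=9, value 60+33=93
Best: 129 rps.

129 rps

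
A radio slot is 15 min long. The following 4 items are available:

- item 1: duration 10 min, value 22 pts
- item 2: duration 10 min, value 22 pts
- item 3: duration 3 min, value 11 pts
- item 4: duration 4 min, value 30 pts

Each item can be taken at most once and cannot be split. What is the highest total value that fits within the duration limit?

52 pts

Check high-value combinations within 15 min:
- item 1+item 4: duration 10+4=14, value 22+30=52
- item 2+item 4: duration 10+4=14, value 22+30=52
- item 3+item 4: duration 3+4=7, value 11+30=41
- item 1+item 3: duration 10+3=13, value 22+11=33
- item 2+item 3: duration 10+3=13, value 22+11=33
Best: 52 pts.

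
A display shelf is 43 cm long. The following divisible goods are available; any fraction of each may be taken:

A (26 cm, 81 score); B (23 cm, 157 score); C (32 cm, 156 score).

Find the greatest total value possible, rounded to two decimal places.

254.50

Take in order of value per unit:
- B (157/23 per unit): all 23 → value 157, running total 157.00
- C (156/32 per unit): 20 of 32 → value 20×156/32 = 97.5000, running total 254.50
Total 254.50.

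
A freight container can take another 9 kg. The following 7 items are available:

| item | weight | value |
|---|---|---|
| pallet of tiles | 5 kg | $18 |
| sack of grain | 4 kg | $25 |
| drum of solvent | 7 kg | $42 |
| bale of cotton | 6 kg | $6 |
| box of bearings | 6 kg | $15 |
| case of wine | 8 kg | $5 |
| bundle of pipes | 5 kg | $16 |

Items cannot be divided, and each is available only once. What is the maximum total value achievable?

$43

This is a 0/1 knapsack; check combinations near the capacity.
- pallet of tiles+sack of grain: weight 5+4=9, value 18+25=43
- drum of solvent: weight 7, value 42
- sack of grain+bundle of pipes: weight 4+5=9, value 25+16=41
- sack of grain: weight 4, value 25
- pallet of tiles: weight 5, value 18
Best: $43.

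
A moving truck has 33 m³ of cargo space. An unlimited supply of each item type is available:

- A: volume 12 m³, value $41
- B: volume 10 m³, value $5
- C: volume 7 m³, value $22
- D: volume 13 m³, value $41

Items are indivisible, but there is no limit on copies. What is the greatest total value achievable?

Best value-per-unit is A at 41/12; filling with it alone gives 2×41 = 82.
Optimal mix: 1×A + 3×C → volume 33, value 107.

$107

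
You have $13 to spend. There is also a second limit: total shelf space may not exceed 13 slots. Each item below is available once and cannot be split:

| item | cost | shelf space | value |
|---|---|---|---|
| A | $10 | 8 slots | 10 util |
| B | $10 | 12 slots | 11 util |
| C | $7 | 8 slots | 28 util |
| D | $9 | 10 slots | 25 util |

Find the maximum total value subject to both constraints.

28 util

Feasible sets respecting both limits:
- C: cost 7, shelf space 8, value 28
- D: cost 9, shelf space 10, value 25
- B: cost 10, shelf space 12, value 11
Best: 28 util.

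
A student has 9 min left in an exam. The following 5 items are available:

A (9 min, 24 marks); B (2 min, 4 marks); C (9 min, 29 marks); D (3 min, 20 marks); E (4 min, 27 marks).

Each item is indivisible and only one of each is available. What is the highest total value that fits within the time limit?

51 marks

Check high-value combinations within 9 min:
- B+D+E: time 2+3+4=9, value 4+20+27=51
- D+E: time 3+4=7, value 20+27=47
- B+E: time 2+4=6, value 4+27=31
- C: time 9, value 29
Best: 51 marks.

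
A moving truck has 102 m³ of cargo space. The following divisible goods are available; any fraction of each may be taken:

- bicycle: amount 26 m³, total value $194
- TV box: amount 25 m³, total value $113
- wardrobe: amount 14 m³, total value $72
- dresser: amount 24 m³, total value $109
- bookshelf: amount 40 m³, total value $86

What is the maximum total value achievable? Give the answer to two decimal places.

Take in order of value per unit:
- bicycle (194/26 per unit): all 26 → value 194, running total 194.00
- wardrobe (72/14 per unit): all 14 → value 72, running total 266.00
- dresser (109/24 per unit): all 24 → value 109, running total 375.00
- TV box (113/25 per unit): all 25 → value 113, running total 488.00
- bookshelf (86/40 per unit): 13 of 40 → value 13×86/40 = 27.9500, running total 515.95
Total 515.95.

515.95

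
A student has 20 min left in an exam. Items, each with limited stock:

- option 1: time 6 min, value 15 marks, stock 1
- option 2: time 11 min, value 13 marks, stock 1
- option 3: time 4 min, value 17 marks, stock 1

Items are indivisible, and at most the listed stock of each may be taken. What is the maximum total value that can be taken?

32 marks

Best selections within time 20 and stock limits:
- 1×option 1 + 1×option 3: time 10, value 32
- 1×option 2 + 1×option 3: time 15, value 30
- 1×option 1 + 1×option 2: time 17, value 28
- 1×option 3: time 4, value 17
Best: 32 marks.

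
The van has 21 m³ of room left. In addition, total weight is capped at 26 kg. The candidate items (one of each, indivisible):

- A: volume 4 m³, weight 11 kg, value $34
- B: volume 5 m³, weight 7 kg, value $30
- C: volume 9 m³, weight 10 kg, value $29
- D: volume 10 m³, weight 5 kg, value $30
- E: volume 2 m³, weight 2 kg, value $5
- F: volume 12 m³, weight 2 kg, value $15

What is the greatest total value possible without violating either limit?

$99

Feasible sets respecting both limits:
- A+B+D+E: volume 21, weight 25, value 99
- A+B+D: volume 19, weight 23, value 94
- A+B+F: volume 21, weight 20, value 79
Best: $99.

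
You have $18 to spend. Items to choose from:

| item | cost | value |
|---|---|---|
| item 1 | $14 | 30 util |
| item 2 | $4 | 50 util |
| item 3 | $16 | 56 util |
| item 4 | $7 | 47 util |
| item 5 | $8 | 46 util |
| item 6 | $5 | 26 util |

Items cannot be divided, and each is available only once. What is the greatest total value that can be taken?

123 util

Check high-value combinations within $18:
- item 2+item 4+item 6: cost 4+7+5=16, value 50+47+26=123
- item 2+item 5+item 6: cost 4+8+5=17, value 50+46+26=122
- item 2+item 4: cost 4+7=11, value 50+47=97
Best: 123 util.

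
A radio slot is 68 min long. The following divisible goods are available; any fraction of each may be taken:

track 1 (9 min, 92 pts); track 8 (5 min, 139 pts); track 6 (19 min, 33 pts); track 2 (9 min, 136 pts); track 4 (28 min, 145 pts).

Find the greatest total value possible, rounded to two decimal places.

541.53

Take in order of value per unit:
- track 8 (139/5 per unit): all 5 → value 139, running total 139.00
- track 2 (136/9 per unit): all 9 → value 136, running total 275.00
- track 1 (92/9 per unit): all 9 → value 92, running total 367.00
- track 4 (145/28 per unit): all 28 → value 145, running total 512.00
- track 6 (33/19 per unit): 17 of 19 → value 17×33/19 = 29.5263, running total 541.53
Total 541.53.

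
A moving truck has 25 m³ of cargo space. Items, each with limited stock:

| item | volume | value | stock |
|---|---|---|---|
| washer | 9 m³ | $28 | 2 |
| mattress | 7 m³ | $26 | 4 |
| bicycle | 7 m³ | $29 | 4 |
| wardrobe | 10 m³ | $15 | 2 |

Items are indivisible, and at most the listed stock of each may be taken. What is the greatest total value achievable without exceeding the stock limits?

Top feasible selections:
- 3×bicycle: volume 21, value 87
- 1×washer + 2×bicycle: volume 23, value 86
Best: $87.

$87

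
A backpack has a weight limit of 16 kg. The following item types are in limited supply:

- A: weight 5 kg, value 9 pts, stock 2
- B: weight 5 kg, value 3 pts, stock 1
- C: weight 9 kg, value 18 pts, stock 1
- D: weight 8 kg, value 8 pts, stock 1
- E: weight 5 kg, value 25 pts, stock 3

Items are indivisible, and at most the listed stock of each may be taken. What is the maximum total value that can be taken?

75 pts

Top feasible selections:
- 3×E: weight 15, value 75
- 1×A + 2×E: weight 15, value 59
Best: 75 pts.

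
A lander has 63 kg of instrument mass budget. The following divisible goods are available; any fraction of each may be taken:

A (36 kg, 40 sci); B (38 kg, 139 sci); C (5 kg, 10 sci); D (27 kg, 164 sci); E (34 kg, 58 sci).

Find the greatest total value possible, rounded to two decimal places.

Take in order of value per unit:
- D (164/27 per unit): all 27 → value 164, running total 164.00
- B (139/38 per unit): 36 of 38 → value 36×139/38 = 131.6842, running total 295.68
Total 295.68.

295.68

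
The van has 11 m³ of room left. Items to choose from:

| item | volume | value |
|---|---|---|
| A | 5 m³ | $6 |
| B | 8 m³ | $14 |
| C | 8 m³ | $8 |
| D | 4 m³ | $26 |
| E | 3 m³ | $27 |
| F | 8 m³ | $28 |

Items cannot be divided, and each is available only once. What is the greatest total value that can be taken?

Check high-value combinations within 11 m³:
- E+F: volume 3+8=11, value 27+28=55
- D+E: volume 4+3=7, value 26+27=53
- B+E: volume 8+3=11, value 14+27=41
Best: $55.

$55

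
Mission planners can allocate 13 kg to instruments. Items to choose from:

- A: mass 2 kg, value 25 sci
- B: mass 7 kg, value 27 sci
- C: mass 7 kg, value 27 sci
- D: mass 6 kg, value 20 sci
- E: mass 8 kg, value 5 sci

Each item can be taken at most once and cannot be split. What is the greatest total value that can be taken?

52 sci

Check high-value combinations within 13 kg:
- A+B: mass 2+7=9, value 25+27=52
- A+C: mass 2+7=9, value 25+27=52
- B+D: mass 7+6=13, value 27+20=47
Best: 52 sci.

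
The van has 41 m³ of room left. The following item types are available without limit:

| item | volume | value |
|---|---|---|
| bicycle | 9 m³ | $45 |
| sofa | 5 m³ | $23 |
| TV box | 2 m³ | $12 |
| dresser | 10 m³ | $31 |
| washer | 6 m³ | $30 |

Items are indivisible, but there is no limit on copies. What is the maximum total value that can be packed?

Best value-per-unit is TV box at 12/2, and filling with it alone uses volume 20×2=40. No mix of the others beats 20×12 = 240.

$240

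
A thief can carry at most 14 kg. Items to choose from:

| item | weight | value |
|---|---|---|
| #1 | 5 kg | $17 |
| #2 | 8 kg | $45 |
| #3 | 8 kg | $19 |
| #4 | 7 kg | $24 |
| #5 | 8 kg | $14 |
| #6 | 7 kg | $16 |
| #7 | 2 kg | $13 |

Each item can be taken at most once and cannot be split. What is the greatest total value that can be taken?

$62

Check high-value combinations within 14 kg:
- #1+#2: weight 5+8=13, value 17+45=62
- #2+#7: weight 8+2=10, value 45+13=58
- #1+#4+#7: weight 5+7+2=14, value 17+24+13=54
- #1+#6+#7: weight 5+7+2=14, value 17+16+13=46
- #2: weight 8, value 45
Best: $62.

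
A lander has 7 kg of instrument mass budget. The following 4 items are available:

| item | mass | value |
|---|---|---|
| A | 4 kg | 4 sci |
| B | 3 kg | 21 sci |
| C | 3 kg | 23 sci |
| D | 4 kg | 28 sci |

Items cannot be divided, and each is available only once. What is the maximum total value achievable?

51 sci

Check high-value combinations within 7 kg:
- C+D: mass 3+4=7, value 23+28=51
- B+D: mass 3+4=7, value 21+28=49
- B+C: mass 3+3=6, value 21+23=44
Best: 51 sci.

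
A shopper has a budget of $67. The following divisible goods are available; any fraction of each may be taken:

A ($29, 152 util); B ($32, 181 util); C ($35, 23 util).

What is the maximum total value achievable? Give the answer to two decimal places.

336.94

Take in order of value per unit:
- B (181/32 per unit): all 32 → value 181, running total 181.00
- A (152/29 per unit): all 29 → value 152, running total 333.00
- C (23/35 per unit): 6 of 35 → value 6×23/35 = 3.9429, running total 336.94
Total 336.94.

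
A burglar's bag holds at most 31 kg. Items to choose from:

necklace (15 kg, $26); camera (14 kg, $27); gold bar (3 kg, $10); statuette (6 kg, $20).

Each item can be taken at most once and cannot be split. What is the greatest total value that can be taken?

Check high-value combinations within 31 kg:
- camera+gold bar+statuette: weight 14+3+6=23, value 27+10+20=57
- necklace+gold bar+statuette: weight 15+3+6=24, value 26+10+20=56
- necklace+camera: weight 15+14=29, value 26+27=53
- camera+statuette: weight 14+6=20, value 27+20=47
- necklace+statuette: weight 15+6=21, value 26+20=46
Best: $57.

$57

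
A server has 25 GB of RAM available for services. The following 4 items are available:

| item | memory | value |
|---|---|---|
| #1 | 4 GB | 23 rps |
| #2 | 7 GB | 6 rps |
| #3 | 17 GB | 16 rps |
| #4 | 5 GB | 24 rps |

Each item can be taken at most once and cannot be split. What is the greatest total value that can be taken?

53 rps

Check high-value combinations within 25 GB:
- #1+#2+#4: memory 4+7+5=16, value 23+6+24=53
- #1+#4: memory 4+5=9, value 23+24=47
- #3+#4: memory 17+5=22, value 16+24=40
Best: 53 rps.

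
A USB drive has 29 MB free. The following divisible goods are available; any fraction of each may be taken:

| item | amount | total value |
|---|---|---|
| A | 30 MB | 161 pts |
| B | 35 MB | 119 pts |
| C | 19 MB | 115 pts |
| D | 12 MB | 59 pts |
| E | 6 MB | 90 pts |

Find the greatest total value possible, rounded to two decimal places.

226.47

Take in order of value per unit:
- E (90/6 per unit): all 6 → value 90, running total 90.00
- C (115/19 per unit): all 19 → value 115, running total 205.00
- A (161/30 per unit): 4 of 30 → value 4×161/30 = 21.4667, running total 226.47
Total 226.47.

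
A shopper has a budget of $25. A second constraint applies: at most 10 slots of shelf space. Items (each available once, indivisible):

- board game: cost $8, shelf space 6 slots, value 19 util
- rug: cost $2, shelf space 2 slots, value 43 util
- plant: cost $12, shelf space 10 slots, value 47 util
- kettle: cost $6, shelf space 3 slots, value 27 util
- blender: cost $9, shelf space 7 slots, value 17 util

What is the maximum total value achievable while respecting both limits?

Feasible sets respecting both limits:
- rug+kettle: cost 8, shelf space 5, value 70
- board game+rug: cost 10, shelf space 8, value 62
- rug+blender: cost 11, shelf space 9, value 60
Best: 70 util.

70 util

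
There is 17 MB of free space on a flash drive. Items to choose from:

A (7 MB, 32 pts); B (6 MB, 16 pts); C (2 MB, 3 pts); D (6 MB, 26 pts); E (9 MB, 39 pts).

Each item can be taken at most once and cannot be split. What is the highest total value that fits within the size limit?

Check high-value combinations within 17 MB:
- A+E: size 7+9=16, value 32+39=71
- C+D+E: size 2+6+9=17, value 3+26+39=68
- D+E: size 6+9=15, value 26+39=65
Best: 71 pts.

71 pts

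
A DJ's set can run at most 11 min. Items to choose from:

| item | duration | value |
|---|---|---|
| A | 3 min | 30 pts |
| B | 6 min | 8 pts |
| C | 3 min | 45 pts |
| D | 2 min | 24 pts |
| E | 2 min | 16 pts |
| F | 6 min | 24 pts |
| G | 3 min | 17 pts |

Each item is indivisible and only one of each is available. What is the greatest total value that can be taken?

Check high-value combinations within 11 min:
- A+C+D+G: duration 3+3+2+3=11, value 30+45+24+17=116
- A+C+D+E: duration 3+3+2+2=10, value 30+45+24+16=115
- A+C+E+G: duration 3+3+2+3=11, value 30+45+16+17=108
Best: 116 pts.

116 pts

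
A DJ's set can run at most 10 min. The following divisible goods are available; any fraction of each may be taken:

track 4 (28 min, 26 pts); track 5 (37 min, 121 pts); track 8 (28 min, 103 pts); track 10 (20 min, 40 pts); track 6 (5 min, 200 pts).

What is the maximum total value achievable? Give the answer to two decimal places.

218.39

Take in order of value per unit:
- track 6 (200/5 per unit): all 5 → value 200, running total 200.00
- track 8 (103/28 per unit): 5 of 28 → value 5×103/28 = 18.3929, running total 218.39
Total 218.39.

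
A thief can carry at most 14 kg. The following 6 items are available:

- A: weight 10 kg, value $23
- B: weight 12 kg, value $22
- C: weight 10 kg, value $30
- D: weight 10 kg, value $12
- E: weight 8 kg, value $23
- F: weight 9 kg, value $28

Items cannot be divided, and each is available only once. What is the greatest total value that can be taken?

Check high-value combinations within 14 kg:
- C: weight 10, value 30
- F: weight 9, value 28
- E: weight 8, value 23
- A: weight 10, value 23
Best: $30.

$30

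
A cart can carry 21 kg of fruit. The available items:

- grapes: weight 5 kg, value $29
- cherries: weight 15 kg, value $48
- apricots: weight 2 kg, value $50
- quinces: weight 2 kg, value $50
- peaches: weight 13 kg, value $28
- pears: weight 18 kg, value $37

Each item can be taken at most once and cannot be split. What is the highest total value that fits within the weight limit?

$148

Check high-value combinations within 21 kg:
- cherries+apricots+quinces: weight 15+2+2=19, value 48+50+50=148
- grapes+apricots+quinces: weight 5+2+2=9, value 29+50+50=129
- apricots+quinces+peaches: weight 2+2+13=17, value 50+50+28=128
- grapes+apricots+peaches: weight 5+2+13=20, value 29+50+28=107
- grapes+quinces+peaches: weight 5+2+13=20, value 29+50+28=107
Best: $148.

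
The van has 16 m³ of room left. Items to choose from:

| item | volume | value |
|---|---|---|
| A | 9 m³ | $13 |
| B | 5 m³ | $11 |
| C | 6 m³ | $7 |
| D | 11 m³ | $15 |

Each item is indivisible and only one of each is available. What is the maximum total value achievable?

Check high-value combinations within 16 m³:
- B+D: volume 5+11=16, value 11+15=26
- A+B: volume 9+5=14, value 13+11=24
- A+C: volume 9+6=15, value 13+7=20
- B+C: volume 5+6=11, value 11+7=18
- D: volume 11, value 15
Best: $26.

$26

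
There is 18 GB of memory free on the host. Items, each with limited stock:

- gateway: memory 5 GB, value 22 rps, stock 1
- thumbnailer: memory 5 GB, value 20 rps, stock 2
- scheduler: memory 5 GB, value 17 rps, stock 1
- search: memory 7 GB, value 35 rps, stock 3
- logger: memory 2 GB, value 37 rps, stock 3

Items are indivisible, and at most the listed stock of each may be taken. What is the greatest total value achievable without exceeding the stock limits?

Top feasible selections:
- 1×gateway + 1×search + 3×logger: memory 18, value 168
- 1×thumbnailer + 1×search + 3×logger: memory 18, value 166
- 1×scheduler + 1×search + 3×logger: memory 18, value 163
- 1×gateway + 1×thumbnailer + 3×logger: memory 16, value 153
Best: 168 rps.

168 rps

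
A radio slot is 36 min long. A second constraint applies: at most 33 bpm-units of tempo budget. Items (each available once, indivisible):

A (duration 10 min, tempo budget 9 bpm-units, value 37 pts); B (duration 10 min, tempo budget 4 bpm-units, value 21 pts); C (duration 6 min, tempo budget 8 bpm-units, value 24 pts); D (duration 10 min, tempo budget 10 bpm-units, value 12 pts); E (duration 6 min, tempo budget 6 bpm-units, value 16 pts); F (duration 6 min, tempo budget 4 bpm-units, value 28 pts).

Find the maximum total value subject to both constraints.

110 pts

Feasible sets respecting both limits:
- A+B+C+F: duration 32, tempo budget 25, value 110
- A+C+E+F: duration 28, tempo budget 27, value 105
- A+B+E+F: duration 32, tempo budget 23, value 102
Best: 110 pts.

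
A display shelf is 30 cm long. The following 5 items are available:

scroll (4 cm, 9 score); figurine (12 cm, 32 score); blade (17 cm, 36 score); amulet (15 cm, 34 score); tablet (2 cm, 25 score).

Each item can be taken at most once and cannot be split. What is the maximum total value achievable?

91 score

Check high-value combinations within 30 cm:
- figurine+amulet+tablet: length 12+15+2=29, value 32+34+25=91
- scroll+blade+tablet: length 4+17+2=23, value 9+36+25=70
- scroll+amulet+tablet: length 4+15+2=21, value 9+34+25=68
- figurine+blade: length 12+17=29, value 32+36=68
- scroll+figurine+tablet: length 4+12+2=18, value 9+32+25=66
Best: 91 score.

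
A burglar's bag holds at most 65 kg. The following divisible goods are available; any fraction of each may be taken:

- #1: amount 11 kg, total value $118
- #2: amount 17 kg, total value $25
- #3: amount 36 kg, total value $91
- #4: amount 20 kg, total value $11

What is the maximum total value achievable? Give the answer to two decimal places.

234.55

Take in order of value per unit:
- #1 (118/11 per unit): all 11 → value 118, running total 118.00
- #3 (91/36 per unit): all 36 → value 91, running total 209.00
- #2 (25/17 per unit): all 17 → value 25, running total 234.00
- #4 (11/20 per unit): 1 of 20 → value 1×11/20 = 0.5500, running total 234.55
Total 234.55.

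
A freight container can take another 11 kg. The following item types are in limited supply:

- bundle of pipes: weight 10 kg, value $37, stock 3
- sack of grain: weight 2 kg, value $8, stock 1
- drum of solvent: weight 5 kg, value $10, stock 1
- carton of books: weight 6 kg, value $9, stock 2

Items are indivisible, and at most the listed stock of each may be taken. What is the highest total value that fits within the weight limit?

Top feasible selections:
- 1×bundle of pipes: weight 10, value 37
- 1×drum of solvent + 1×carton of books: weight 11, value 19
Best: $37.

$37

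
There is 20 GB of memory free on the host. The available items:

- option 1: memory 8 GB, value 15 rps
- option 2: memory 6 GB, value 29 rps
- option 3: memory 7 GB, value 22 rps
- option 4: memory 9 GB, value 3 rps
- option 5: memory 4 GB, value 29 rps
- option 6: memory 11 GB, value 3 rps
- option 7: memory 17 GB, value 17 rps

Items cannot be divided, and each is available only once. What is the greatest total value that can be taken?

80 rps

Check high-value combinations within 20 GB:
- option 2+option 3+option 5: memory 6+7+4=17, value 29+22+29=80
- option 1+option 2+option 5: memory 8+6+4=18, value 15+29+29=73
- option 1+option 3+option 5: memory 8+7+4=19, value 15+22+29=66
- option 2+option 4+option 5: memory 6+9+4=19, value 29+3+29=61
Best: 80 rps.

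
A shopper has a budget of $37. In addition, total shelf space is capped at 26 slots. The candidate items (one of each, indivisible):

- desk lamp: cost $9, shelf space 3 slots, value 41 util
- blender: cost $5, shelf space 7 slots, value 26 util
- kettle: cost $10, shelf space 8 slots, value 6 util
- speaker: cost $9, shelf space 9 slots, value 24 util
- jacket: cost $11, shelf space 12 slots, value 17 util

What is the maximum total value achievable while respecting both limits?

91 util

Feasible sets respecting both limits:
- desk lamp+blender+speaker: cost 23, shelf space 19, value 91
- desk lamp+blender+jacket: cost 25, shelf space 22, value 84
- desk lamp+speaker+jacket: cost 29, shelf space 24, value 82
- desk lamp+blender+kettle: cost 24, shelf space 18, value 73
Best: 91 util.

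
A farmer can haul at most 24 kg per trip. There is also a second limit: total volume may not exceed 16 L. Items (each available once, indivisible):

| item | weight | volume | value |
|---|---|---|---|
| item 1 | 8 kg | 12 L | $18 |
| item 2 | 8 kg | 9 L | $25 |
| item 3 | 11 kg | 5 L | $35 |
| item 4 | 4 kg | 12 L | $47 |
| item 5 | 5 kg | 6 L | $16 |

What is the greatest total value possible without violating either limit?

$60

Feasible sets respecting both limits:
- item 2+item 3: weight 19, volume 14, value 60
- item 3+item 5: weight 16, volume 11, value 51
- item 4: weight 4, volume 12, value 47
- item 2+item 5: weight 13, volume 15, value 41
Best: $60.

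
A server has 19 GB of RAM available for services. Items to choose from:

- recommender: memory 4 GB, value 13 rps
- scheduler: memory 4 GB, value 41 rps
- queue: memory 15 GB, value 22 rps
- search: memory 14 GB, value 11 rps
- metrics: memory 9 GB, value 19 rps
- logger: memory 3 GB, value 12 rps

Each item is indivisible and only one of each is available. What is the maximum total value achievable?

Check high-value combinations within 19 GB:
- recommender+scheduler+metrics: memory 4+4+9=17, value 13+41+19=73
- scheduler+metrics+logger: memory 4+9+3=16, value 41+19+12=72
- recommender+scheduler+logger: memory 4+4+3=11, value 13+41+12=66
- scheduler+queue: memory 4+15=19, value 41+22=63
- scheduler+metrics: memory 4+9=13, value 41+19=60
Best: 73 rps.

73 rps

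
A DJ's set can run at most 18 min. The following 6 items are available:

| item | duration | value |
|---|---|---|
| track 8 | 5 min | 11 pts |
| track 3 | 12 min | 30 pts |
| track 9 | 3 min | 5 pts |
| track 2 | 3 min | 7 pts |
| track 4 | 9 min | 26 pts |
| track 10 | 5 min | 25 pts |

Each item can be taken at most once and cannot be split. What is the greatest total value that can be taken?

58 pts

This is a 0/1 knapsack; check combinations near the capacity.
- track 2+track 4+track 10: duration 3+9+5=17, value 7+26+25=58
- track 9+track 4+track 10: duration 3+9+5=17, value 5+26+25=56
- track 3+track 10: duration 12+5=17, value 30+25=55
- track 4+track 10: duration 9+5=14, value 26+25=51
Best: 58 pts.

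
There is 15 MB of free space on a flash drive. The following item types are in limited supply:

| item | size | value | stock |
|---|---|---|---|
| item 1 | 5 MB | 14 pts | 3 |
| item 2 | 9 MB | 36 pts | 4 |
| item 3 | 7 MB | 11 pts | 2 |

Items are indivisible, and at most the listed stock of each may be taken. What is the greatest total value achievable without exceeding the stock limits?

Best selections within size 15 and stock limits:
- 1×item 1 + 1×item 2: size 14, value 50
- 3×item 1: size 15, value 42
Best: 50 pts.

50 pts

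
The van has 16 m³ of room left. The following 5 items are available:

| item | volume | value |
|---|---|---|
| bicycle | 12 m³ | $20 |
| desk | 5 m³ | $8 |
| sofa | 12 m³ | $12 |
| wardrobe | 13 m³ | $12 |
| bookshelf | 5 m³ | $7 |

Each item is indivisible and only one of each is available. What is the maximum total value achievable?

Check high-value combinations within 16 m³:
- bicycle: volume 12, value 20
- desk+bookshelf: volume 5+5=10, value 8+7=15
- sofa: volume 12, value 12
Best: $20.

$20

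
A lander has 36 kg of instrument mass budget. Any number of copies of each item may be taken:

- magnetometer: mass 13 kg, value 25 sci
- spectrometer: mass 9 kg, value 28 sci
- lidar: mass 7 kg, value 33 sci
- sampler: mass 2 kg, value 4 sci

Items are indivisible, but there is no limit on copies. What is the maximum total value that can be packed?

165 sci

Best value-per-unit is lidar at 33/7, and filling with it alone uses mass 5×7=35. No mix of the others beats 5×33 = 165.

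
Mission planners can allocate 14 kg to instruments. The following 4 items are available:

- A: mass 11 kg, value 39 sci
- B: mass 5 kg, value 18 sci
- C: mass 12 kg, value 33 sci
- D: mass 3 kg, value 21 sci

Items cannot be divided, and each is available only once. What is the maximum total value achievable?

Check high-value combinations within 14 kg:
- A+D: mass 11+3=14, value 39+21=60
- B+D: mass 5+3=8, value 18+21=39
- A: mass 11, value 39
- C: mass 12, value 33
- D: mass 3, value 21
Best: 60 sci.

60 sci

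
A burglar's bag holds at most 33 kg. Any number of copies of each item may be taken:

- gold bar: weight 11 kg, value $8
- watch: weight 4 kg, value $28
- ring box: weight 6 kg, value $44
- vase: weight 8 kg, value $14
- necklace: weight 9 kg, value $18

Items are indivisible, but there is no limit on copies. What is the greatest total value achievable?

Best value-per-unit is ring box at 44/6; filling with it alone gives 5×44 = 220.
Optimal mix: 2×watch + 4×ring box → weight 32, value 232.

$232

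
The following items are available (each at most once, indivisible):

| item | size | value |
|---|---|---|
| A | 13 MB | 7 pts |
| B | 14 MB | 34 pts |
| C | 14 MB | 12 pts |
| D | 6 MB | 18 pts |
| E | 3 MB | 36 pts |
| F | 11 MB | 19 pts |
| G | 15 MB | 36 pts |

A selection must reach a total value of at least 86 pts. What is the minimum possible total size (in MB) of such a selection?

23

Subsets with value ≥ 86, sorted by total size:
- B+D+E: size 23, value 88
- D+E+G: size 24, value 90
Minimum size: 23 MB.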